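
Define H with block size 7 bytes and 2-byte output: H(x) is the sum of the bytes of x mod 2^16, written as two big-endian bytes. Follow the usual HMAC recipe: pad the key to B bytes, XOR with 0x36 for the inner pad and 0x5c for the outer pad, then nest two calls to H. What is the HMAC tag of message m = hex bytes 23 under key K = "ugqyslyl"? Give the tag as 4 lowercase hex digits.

0325

Key "ugqyslyl" = 75 67 71 79 73 6c 79 6c is 8 bytes > B = 7, so hash it first: H(key) = 03 8a, then zero-pad to 7 bytes: K' = 03 8a 00 00 00 00 00.
K' ⊕ ipad = 35 bc 36 36 36 36 36.  K' ⊕ opad = 5f d6 5c 5c 5c 5c 5c.
Inner input = (K'⊕ipad) ∥ m = 35 bc 36 36 36 36 36 ∥ 23.
Inner hash: sum = 53+188+54+54+54+54+54+35 = 546 → 02 22.
Outer input = (K'⊕opad) ∥ inner = 5f d6 5c 5c 5c 5c 5c ∥ 02 22.
Outer hash (tag): sum = 95+214+92+92+92+92+92+2+34 = 805 → 03 25.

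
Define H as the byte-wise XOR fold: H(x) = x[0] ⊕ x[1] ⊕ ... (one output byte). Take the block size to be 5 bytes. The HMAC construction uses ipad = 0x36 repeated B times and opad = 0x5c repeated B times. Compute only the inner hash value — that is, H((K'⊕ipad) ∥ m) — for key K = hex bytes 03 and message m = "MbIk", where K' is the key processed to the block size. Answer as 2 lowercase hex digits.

38

Key hex bytes 03 is 1 byte ≤ B = 5; zero-pad to 5 bytes: K' = 03 00 00 00 00.
K' ⊕ ipad = 35 36 36 36 36.
Inner input = 35 36 36 36 36 ∥ 4d 62 49 6b.
Inner hash: XOR 35⊕36⊕36⊕36⊕36⊕4d⊕62⊕49⊕6b = 38.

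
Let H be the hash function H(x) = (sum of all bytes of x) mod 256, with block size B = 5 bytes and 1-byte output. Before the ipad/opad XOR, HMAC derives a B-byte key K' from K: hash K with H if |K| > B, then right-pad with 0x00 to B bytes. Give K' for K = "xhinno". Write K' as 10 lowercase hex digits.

|K| = 6 > B = 5, so first hash the key.
H(K): sum = 120+104+105+110+110+111 = 660; mod 256 = 148 → 94.
Zero-pad H(K) = 94 to 5 bytes: K' = 94 00 00 00 00.

9400000000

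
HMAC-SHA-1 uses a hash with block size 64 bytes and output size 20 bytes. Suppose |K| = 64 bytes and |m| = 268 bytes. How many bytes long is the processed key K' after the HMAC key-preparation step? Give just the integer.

Key is 64 ≤ 64 bytes, zero-padded: |K'| = 64.

64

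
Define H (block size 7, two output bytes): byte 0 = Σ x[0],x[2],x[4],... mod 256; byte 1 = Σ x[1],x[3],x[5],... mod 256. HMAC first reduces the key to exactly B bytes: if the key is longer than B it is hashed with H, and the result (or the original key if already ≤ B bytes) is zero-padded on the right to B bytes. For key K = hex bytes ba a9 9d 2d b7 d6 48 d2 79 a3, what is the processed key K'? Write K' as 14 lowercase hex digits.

cf210000000000

|K| = 10 > B = 7, so first hash the key.
H(K): even-index sum = 719 mod 256 = 207; odd-index sum = 801 mod 256 = 33 → cf 21.
Zero-pad H(K) = cf 21 to 7 bytes: K' = cf 21 00 00 00 00 00.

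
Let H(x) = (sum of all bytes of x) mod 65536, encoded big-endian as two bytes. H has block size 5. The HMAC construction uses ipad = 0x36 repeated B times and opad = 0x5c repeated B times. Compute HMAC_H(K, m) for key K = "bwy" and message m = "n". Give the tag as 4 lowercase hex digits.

Key "bwy" = 62 77 79 is 3 bytes ≤ B = 5; zero-pad to 5 bytes: K' = 62 77 79 00 00.
K' ⊕ ipad = 54 41 4f 36 36.  K' ⊕ opad = 3e 2b 25 5c 5c.
Inner input = (K'⊕ipad) ∥ m = 54 41 4f 36 36 ∥ 6e.
Inner hash: sum = 84+65+79+54+54+110 = 446 → 01 be.
Outer input = (K'⊕opad) ∥ inner = 3e 2b 25 5c 5c ∥ 01 be.
Outer hash (tag): sum = 62+43+37+92+92+1+190 = 517 → 02 05.

0205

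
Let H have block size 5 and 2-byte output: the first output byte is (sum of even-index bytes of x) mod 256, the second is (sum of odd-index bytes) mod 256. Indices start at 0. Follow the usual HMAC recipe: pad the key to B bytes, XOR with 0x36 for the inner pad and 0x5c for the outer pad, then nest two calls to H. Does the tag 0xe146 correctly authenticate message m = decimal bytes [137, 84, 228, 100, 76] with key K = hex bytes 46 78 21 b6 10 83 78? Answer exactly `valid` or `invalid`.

valid

Key hex bytes 46 78 21 b6 10 83 78 is 7 bytes > B = 5, so hash it first: H(key) = ef b1, then zero-pad to 5 bytes: K' = ef b1 00 00 00.
K' ⊕ ipad = d9 87 36 36 36; K' ⊕ opad = b3 ed 5c 5c 5c.
Inner hash: even-index sum = 509 mod 256 = 253; odd-index sum = 630 mod 256 = 118 → fd 76.
Outer hash (recomputed tag): even-index sum = 481 mod 256 = 225; odd-index sum = 582 mod 256 = 70 → e1 46.
Recomputed tag = e146; claimed = e146 → match.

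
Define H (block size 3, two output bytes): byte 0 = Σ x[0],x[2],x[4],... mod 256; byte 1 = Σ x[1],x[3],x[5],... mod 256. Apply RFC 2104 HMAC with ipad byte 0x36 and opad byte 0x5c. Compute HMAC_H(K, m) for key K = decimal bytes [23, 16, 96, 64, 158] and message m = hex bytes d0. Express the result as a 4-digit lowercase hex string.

db65

Key decimal bytes [23, 16, 96, 64, 158] = 17 10 60 40 9e is 5 bytes > B = 3, so hash it first: H(key) = 15 50, then zero-pad to 3 bytes: K' = 15 50 00.
K' ⊕ ipad = 23 66 36.  K' ⊕ opad = 49 0c 5c.
Inner input = (K'⊕ipad) ∥ m = 23 66 36 ∥ d0.
Inner hash: even-index sum = 89 mod 256 = 89; odd-index sum = 310 mod 256 = 54 → 59 36.
Outer input = (K'⊕opad) ∥ inner = 49 0c 5c ∥ 59 36.
Outer hash (tag): even-index sum = 219 mod 256 = 219; odd-index sum = 101 mod 256 = 101 → db 65.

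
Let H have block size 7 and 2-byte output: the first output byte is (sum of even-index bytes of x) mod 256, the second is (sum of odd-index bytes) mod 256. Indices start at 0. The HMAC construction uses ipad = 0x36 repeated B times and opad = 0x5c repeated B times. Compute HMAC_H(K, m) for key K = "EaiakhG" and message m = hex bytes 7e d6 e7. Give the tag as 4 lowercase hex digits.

Key "EaiakhG" = 45 61 69 61 6b 68 47 is exactly B = 7 bytes: K' = 45 61 69 61 6b 68 47.
K' ⊕ ipad = 73 57 5f 57 5d 5e 71.  K' ⊕ opad = 19 3d 35 3d 37 34 1b.
Inner input = (K'⊕ipad) ∥ m = 73 57 5f 57 5d 5e 71 ∥ 7e d6 e7.
Inner hash: even-index sum = 630 mod 256 = 118; odd-index sum = 625 mod 256 = 113 → 76 71.
Outer input = (K'⊕opad) ∥ inner = 19 3d 35 3d 37 34 1b ∥ 76 71.
Outer hash (tag): even-index sum = 273 mod 256 = 17; odd-index sum = 292 mod 256 = 36 → 11 24.

1124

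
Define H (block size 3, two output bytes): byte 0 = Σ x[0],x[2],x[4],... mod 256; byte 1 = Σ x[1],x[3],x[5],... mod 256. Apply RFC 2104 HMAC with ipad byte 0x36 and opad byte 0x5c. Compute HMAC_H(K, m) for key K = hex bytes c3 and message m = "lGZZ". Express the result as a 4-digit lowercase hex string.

Key hex bytes c3 is 1 byte ≤ B = 3; zero-pad to 3 bytes: K' = c3 00 00.
K' ⊕ ipad = f5 36 36.  K' ⊕ opad = 9f 5c 5c.
Inner input = (K'⊕ipad) ∥ m = f5 36 36 ∥ 6c 47 5a 5a.
Inner hash: even-index sum = 460 mod 256 = 204; odd-index sum = 252 mod 256 = 252 → cc fc.
Outer input = (K'⊕opad) ∥ inner = 9f 5c 5c ∥ cc fc.
Outer hash (tag): even-index sum = 503 mod 256 = 247; odd-index sum = 296 mod 256 = 40 → f7 28.

f728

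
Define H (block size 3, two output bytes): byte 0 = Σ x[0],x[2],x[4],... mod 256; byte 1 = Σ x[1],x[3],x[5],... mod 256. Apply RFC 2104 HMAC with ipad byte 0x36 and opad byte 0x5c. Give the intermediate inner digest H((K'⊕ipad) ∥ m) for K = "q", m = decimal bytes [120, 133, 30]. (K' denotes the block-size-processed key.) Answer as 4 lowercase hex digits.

02cc

Key "q" = 71 is 1 byte ≤ B = 3; zero-pad to 3 bytes: K' = 71 00 00.
K' ⊕ ipad = 47 36 36.
Inner input = 47 36 36 ∥ 78 85 1e.
Inner hash: even-index sum = 258 mod 256 = 2; odd-index sum = 204 mod 256 = 204 → 02 cc.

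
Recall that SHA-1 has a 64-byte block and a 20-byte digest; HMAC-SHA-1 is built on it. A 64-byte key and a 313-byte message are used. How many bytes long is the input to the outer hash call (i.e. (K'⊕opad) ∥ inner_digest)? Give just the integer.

Key is 64 ≤ 64 bytes, zero-padded: |K'| = 64.
Outer input = (K'⊕opad) ∥ H(inner) → 64 + 20 = 84 bytes.

84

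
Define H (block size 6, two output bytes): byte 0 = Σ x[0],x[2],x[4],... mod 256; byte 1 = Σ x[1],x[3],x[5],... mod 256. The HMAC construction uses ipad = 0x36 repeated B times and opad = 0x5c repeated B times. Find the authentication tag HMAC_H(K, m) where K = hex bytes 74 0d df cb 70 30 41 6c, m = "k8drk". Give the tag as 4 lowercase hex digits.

e838

Key hex bytes 74 0d df cb 70 30 41 6c is 8 bytes > B = 6, so hash it first: H(key) = 04 74, then zero-pad to 6 bytes: K' = 04 74 00 00 00 00.
K' ⊕ ipad = 32 42 36 36 36 36.  K' ⊕ opad = 58 28 5c 5c 5c 5c.
Inner input = (K'⊕ipad) ∥ m = 32 42 36 36 36 36 ∥ 6b 38 64 72 6b.
Inner hash: even-index sum = 472 mod 256 = 216; odd-index sum = 344 mod 256 = 88 → d8 58.
Outer input = (K'⊕opad) ∥ inner = 58 28 5c 5c 5c 5c ∥ d8 58.
Outer hash (tag): even-index sum = 488 mod 256 = 232; odd-index sum = 312 mod 256 = 56 → e8 38.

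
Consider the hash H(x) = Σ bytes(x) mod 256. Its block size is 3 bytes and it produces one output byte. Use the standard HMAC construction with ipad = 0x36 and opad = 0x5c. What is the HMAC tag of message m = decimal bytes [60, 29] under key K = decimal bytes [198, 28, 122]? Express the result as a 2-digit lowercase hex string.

Key decimal bytes [198, 28, 122] = c6 1c 7a is exactly B = 3 bytes: K' = c6 1c 7a.
K' ⊕ ipad = f0 2a 4c.  K' ⊕ opad = 9a 40 26.
Inner input = (K'⊕ipad) ∥ m = f0 2a 4c ∥ 3c 1d.
Inner hash: sum = 240+42+76+60+29 = 447; mod 256 = 191 → bf.
Outer input = (K'⊕opad) ∥ inner = 9a 40 26 ∥ bf.
Outer hash (tag): sum = 154+64+38+191 = 447; mod 256 = 191 → bf.

bf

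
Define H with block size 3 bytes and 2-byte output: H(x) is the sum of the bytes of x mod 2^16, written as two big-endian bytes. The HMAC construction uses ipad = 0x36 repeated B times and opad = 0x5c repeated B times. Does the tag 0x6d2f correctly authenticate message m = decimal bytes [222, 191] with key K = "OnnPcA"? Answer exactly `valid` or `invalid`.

invalid

Key "OnnPcA" = 4f 6e 6e 50 63 41 is 6 bytes > B = 3, so hash it first: H(key) = 02 1f, then zero-pad to 3 bytes: K' = 02 1f 00.
K' ⊕ ipad = 34 29 36; K' ⊕ opad = 5e 43 5c.
Inner hash: sum = 52+41+54+222+191 = 560 → 02 30.
Outer hash (recomputed tag): sum = 94+67+92+2+48 = 303 → 01 2f.
Recomputed tag = 012f; claimed = 6d2f → mismatch.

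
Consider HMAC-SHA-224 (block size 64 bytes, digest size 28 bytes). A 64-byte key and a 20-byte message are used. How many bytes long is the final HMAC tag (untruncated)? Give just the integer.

The tag is one SHA-224 digest: 28 bytes.

28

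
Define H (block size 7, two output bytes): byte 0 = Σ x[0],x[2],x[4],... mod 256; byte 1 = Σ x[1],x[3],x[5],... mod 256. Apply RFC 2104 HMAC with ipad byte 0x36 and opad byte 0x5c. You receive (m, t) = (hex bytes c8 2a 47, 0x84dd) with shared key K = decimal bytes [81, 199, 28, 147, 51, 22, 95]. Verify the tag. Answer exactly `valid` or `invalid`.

valid

Key decimal bytes [81, 199, 28, 147, 51, 22, 95] = 51 c7 1c 93 33 16 5f is exactly B = 7 bytes: K' = 51 c7 1c 93 33 16 5f.
K' ⊕ ipad = 67 f1 2a a5 05 20 69; K' ⊕ opad = 0d 9b 40 cf 6f 4a 03.
Inner hash: even-index sum = 297 mod 256 = 41; odd-index sum = 709 mod 256 = 197 → 29 c5.
Outer hash (recomputed tag): even-index sum = 388 mod 256 = 132; odd-index sum = 477 mod 256 = 221 → 84 dd.
Recomputed tag = 84dd; claimed = 84dd → match.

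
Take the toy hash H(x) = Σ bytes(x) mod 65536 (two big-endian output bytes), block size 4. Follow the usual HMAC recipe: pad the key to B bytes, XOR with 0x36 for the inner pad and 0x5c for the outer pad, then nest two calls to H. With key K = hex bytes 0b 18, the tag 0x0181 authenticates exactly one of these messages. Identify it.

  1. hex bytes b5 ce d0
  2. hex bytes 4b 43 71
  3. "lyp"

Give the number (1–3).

Key hex bytes 0b 18 is 2 bytes ≤ B = 4; zero-pad to 4 bytes: K' = 0b 18 00 00.
K' ⊕ ipad = 3d 2e 36 36; K' ⊕ opad = 57 44 5c 5c.
m1: inner = H(3d 2e 36 36 b5 ce d0) = 03 2a; tag = H(57 44 5c 5c 03 2a) = 0180
m2: inner = H(3d 2e 36 36 4b 43 71) = 01 d6; tag = H(57 44 5c 5c 01 d6) = 022a
m3: inner = H(3d 2e 36 36 6c 79 70) = 02 2c; tag = H(57 44 5c 5c 02 2c) = 0181 ← matches

3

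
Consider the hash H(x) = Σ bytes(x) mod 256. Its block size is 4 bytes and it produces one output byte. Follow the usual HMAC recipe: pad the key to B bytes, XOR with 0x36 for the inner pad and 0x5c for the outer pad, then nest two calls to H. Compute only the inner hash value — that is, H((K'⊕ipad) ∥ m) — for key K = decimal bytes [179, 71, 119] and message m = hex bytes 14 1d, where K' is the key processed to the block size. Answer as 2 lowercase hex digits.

Key decimal bytes [179, 71, 119] = b3 47 77 is 3 bytes ≤ B = 4; zero-pad to 4 bytes: K' = b3 47 77 00.
K' ⊕ ipad = 85 71 41 36.
Inner input = 85 71 41 36 ∥ 14 1d.
Inner hash: sum = 133+113+65+54+20+29 = 414; mod 256 = 158 → 9e.

9e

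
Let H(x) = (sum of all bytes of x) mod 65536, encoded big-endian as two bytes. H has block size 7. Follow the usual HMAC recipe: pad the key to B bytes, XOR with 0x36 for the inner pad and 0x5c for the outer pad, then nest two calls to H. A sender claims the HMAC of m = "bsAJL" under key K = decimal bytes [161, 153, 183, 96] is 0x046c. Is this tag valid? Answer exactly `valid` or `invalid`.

Key decimal bytes [161, 153, 183, 96] = a1 99 b7 60 is 4 bytes ≤ B = 7; zero-pad to 7 bytes: K' = a1 99 b7 60 00 00 00.
K' ⊕ ipad = 97 af 81 56 36 36 36; K' ⊕ opad = fd c5 eb 3c 5c 5c 5c.
Inner hash: sum = 151+175+129+86+54+54+54+98+115+65+74+76 = 1131 → 04 6b.
Outer hash (recomputed tag): sum = 253+197+235+60+92+92+92+4+107 = 1132 → 04 6c.
Recomputed tag = 046c; claimed = 046c → match.

valid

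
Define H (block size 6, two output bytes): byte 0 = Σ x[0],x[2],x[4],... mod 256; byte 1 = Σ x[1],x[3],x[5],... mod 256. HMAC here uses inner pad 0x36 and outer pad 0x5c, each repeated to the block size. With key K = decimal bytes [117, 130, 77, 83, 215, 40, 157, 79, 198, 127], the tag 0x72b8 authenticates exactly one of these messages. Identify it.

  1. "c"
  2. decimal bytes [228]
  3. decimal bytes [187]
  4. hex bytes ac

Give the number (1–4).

Key decimal bytes [117, 130, 77, 83, 215, 40, 157, 79, 198, 127] = 75 82 4d 53 d7 28 9d 4f c6 7f is 10 bytes > B = 6, so hash it first: H(key) = fc cb, then zero-pad to 6 bytes: K' = fc cb 00 00 00 00.
K' ⊕ ipad = ca fd 36 36 36 36; K' ⊕ opad = a0 97 5c 5c 5c 5c.
m1: inner = H(ca fd 36 36 36 36 63) = 99 69; tag = H(a0 97 5c 5c 5c 5c 99 69) = f1b8
m2: inner = H(ca fd 36 36 36 36 e4) = 1a 69; tag = H(a0 97 5c 5c 5c 5c 1a 69) = 72b8 ← matches
m3: inner = H(ca fd 36 36 36 36 bb) = f1 69; tag = H(a0 97 5c 5c 5c 5c f1 69) = 49b8
m4: inner = H(ca fd 36 36 36 36 ac) = e2 69; tag = H(a0 97 5c 5c 5c 5c e2 69) = 3ab8

2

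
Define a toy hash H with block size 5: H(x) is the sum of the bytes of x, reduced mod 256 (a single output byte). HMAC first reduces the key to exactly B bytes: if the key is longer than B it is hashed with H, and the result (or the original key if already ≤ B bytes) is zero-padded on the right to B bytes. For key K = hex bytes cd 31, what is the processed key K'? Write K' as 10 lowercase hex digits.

cd31000000

Key hex bytes cd 31 is 2 bytes ≤ B = 5; zero-pad to 5 bytes: K' = cd 31 00 00 00.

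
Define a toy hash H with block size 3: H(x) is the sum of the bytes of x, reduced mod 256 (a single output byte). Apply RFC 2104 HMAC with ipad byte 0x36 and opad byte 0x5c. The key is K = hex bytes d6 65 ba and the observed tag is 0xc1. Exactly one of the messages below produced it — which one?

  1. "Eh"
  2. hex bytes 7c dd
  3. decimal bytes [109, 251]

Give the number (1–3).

Key hex bytes d6 65 ba is exactly B = 3 bytes: K' = d6 65 ba.
K' ⊕ ipad = e0 53 8c; K' ⊕ opad = 8a 39 e6.
m1: inner = H(e0 53 8c 45 68) = 6c; tag = H(8a 39 e6 6c) = 15
m2: inner = H(e0 53 8c 7c dd) = 18; tag = H(8a 39 e6 18) = c1 ← matches
m3: inner = H(e0 53 8c 6d fb) = 27; tag = H(8a 39 e6 27) = d0

2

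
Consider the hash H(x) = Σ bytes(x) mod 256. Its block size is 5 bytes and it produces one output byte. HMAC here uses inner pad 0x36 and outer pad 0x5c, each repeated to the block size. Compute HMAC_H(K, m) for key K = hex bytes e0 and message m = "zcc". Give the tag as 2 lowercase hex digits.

Key hex bytes e0 is 1 byte ≤ B = 5; zero-pad to 5 bytes: K' = e0 00 00 00 00.
K' ⊕ ipad = d6 36 36 36 36.  K' ⊕ opad = bc 5c 5c 5c 5c.
Inner input = (K'⊕ipad) ∥ m = d6 36 36 36 36 ∥ 7a 63 63.
Inner hash: sum = 214+54+54+54+54+122+99+99 = 750; mod 256 = 238 → ee.
Outer input = (K'⊕opad) ∥ inner = bc 5c 5c 5c 5c ∥ ee.
Outer hash (tag): sum = 188+92+92+92+92+238 = 794; mod 256 = 26 → 1a.

1a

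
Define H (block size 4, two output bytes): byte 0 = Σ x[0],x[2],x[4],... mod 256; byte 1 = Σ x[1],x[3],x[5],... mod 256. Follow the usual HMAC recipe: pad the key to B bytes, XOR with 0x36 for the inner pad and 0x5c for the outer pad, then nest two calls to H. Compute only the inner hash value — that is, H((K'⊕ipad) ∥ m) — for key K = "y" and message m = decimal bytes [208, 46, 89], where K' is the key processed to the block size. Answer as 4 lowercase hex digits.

ae9a

Key "y" = 79 is 1 byte ≤ B = 4; zero-pad to 4 bytes: K' = 79 00 00 00.
K' ⊕ ipad = 4f 36 36 36.
Inner input = 4f 36 36 36 ∥ d0 2e 59.
Inner hash: even-index sum = 430 mod 256 = 174; odd-index sum = 154 mod 256 = 154 → ae 9a.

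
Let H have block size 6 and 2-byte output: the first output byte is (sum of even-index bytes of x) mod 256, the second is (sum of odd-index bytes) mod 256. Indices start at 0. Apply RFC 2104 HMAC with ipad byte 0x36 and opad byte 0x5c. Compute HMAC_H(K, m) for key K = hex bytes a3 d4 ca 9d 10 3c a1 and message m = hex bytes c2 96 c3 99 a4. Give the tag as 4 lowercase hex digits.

Key hex bytes a3 d4 ca 9d 10 3c a1 is 7 bytes > B = 6, so hash it first: H(key) = 1e ad, then zero-pad to 6 bytes: K' = 1e ad 00 00 00 00.
K' ⊕ ipad = 28 9b 36 36 36 36.  K' ⊕ opad = 42 f1 5c 5c 5c 5c.
Inner input = (K'⊕ipad) ∥ m = 28 9b 36 36 36 36 ∥ c2 96 c3 99 a4.
Inner hash: even-index sum = 701 mod 256 = 189; odd-index sum = 566 mod 256 = 54 → bd 36.
Outer input = (K'⊕opad) ∥ inner = 42 f1 5c 5c 5c 5c ∥ bd 36.
Outer hash (tag): even-index sum = 439 mod 256 = 183; odd-index sum = 479 mod 256 = 223 → b7 df.

b7df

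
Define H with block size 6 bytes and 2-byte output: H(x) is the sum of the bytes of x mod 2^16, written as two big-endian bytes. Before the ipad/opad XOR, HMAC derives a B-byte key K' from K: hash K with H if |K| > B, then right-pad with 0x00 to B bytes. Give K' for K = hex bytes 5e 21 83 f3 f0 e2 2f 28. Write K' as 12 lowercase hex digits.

|K| = 8 > B = 6, so first hash the key.
H(K): sum = 94+33+131+243+240+226+47+40 = 1054 → 04 1e.
Zero-pad H(K) = 04 1e to 6 bytes: K' = 04 1e 00 00 00 00.

041e00000000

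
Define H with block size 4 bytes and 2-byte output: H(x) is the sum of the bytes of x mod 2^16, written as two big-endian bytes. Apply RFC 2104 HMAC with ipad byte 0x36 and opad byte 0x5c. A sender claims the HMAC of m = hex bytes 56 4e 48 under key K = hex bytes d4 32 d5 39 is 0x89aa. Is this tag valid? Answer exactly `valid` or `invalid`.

invalid

Key hex bytes d4 32 d5 39 is exactly B = 4 bytes: K' = d4 32 d5 39.
K' ⊕ ipad = e2 04 e3 0f; K' ⊕ opad = 88 6e 89 65.
Inner hash: sum = 226+4+227+15+86+78+72 = 708 → 02 c4.
Outer hash (recomputed tag): sum = 136+110+137+101+2+196 = 682 → 02 aa.
Recomputed tag = 02aa; claimed = 89aa → mismatch.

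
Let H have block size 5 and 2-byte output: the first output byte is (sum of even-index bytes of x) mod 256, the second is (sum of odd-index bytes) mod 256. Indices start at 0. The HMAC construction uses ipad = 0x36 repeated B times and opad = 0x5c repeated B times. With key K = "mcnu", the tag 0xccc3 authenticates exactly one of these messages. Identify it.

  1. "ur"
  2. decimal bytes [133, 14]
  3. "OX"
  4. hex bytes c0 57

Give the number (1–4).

Key "mcnu" = 6d 63 6e 75 is 4 bytes ≤ B = 5; zero-pad to 5 bytes: K' = 6d 63 6e 75 00.
K' ⊕ ipad = 5b 55 58 43 36; K' ⊕ opad = 31 3f 32 29 5c.
m1: inner = H(5b 55 58 43 36 75 72) = 5b 0d; tag = H(31 3f 32 29 5c 5b 0d) = ccc3 ← matches
m2: inner = H(5b 55 58 43 36 85 0e) = f7 1d; tag = H(31 3f 32 29 5c f7 1d) = dc5f
m3: inner = H(5b 55 58 43 36 4f 58) = 41 e7; tag = H(31 3f 32 29 5c 41 e7) = a6a9
m4: inner = H(5b 55 58 43 36 c0 57) = 40 58; tag = H(31 3f 32 29 5c 40 58) = 17a8

1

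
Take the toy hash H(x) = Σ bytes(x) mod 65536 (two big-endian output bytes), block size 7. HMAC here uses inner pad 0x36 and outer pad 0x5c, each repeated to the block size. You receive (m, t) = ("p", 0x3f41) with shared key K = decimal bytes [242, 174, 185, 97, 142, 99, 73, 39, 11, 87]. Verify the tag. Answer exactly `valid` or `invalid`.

Key decimal bytes [242, 174, 185, 97, 142, 99, 73, 39, 11, 87] = f2 ae b9 61 8e 63 49 27 0b 57 is 10 bytes > B = 7, so hash it first: H(key) = 04 7d, then zero-pad to 7 bytes: K' = 04 7d 00 00 00 00 00.
K' ⊕ ipad = 32 4b 36 36 36 36 36; K' ⊕ opad = 58 21 5c 5c 5c 5c 5c.
Inner hash: sum = 50+75+54+54+54+54+54+112 = 507 → 01 fb.
Outer hash (recomputed tag): sum = 88+33+92+92+92+92+92+1+251 = 833 → 03 41.
Recomputed tag = 0341; claimed = 3f41 → mismatch.

invalid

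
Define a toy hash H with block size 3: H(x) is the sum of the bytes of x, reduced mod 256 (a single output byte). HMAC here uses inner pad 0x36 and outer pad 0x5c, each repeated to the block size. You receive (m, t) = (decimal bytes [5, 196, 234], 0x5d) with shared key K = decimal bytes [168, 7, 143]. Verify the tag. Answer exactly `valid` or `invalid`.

valid

Key decimal bytes [168, 7, 143] = a8 07 8f is exactly B = 3 bytes: K' = a8 07 8f.
K' ⊕ ipad = 9e 31 b9; K' ⊕ opad = f4 5b d3.
Inner hash: sum = 158+49+185+5+196+234 = 827; mod 256 = 59 → 3b.
Outer hash (recomputed tag): sum = 244+91+211+59 = 605; mod 256 = 93 → 5d.
Recomputed tag = 5d; claimed = 5d → match.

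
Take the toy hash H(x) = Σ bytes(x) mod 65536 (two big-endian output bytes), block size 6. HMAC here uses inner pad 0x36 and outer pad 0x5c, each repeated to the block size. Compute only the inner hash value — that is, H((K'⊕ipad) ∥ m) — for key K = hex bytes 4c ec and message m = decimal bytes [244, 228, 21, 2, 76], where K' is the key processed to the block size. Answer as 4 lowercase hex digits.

Key hex bytes 4c ec is 2 bytes ≤ B = 6; zero-pad to 6 bytes: K' = 4c ec 00 00 00 00.
K' ⊕ ipad = 7a da 36 36 36 36.
Inner input = 7a da 36 36 36 36 ∥ f4 e4 15 02 4c.
Inner hash: sum = 122+218+54+54+54+54+244+228+21+2+76 = 1127 → 04 67.

0467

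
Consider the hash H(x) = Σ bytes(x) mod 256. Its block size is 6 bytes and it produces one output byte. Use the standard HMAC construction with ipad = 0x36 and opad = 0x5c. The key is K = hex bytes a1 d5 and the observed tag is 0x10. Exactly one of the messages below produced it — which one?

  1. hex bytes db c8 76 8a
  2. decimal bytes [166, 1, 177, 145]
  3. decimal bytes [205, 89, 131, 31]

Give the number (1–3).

Key hex bytes a1 d5 is 2 bytes ≤ B = 6; zero-pad to 6 bytes: K' = a1 d5 00 00 00 00.
K' ⊕ ipad = 97 e3 36 36 36 36; K' ⊕ opad = fd 89 5c 5c 5c 5c.
m1: inner = H(97 e3 36 36 36 36 db c8 76 8a) = f5; tag = H(fd 89 5c 5c 5c 5c f5) = eb
m2: inner = H(97 e3 36 36 36 36 a6 01 b1 91) = 3b; tag = H(fd 89 5c 5c 5c 5c 3b) = 31
m3: inner = H(97 e3 36 36 36 36 cd 59 83 1f) = 1a; tag = H(fd 89 5c 5c 5c 5c 1a) = 10 ← matches

3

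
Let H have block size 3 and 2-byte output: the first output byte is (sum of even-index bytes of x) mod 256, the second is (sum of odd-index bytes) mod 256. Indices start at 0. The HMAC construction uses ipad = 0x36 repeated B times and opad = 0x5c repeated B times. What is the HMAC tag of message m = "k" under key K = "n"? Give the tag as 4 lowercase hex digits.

Key "n" = 6e is 1 byte ≤ B = 3; zero-pad to 3 bytes: K' = 6e 00 00.
K' ⊕ ipad = 58 36 36.  K' ⊕ opad = 32 5c 5c.
Inner input = (K'⊕ipad) ∥ m = 58 36 36 ∥ 6b.
Inner hash: even-index sum = 142 mod 256 = 142; odd-index sum = 161 mod 256 = 161 → 8e a1.
Outer input = (K'⊕opad) ∥ inner = 32 5c 5c ∥ 8e a1.
Outer hash (tag): even-index sum = 303 mod 256 = 47; odd-index sum = 234 mod 256 = 234 → 2f ea.

2fea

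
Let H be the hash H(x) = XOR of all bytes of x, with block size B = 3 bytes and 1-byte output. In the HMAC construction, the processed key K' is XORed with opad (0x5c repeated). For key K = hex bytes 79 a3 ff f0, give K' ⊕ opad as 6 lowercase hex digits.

895c5c

Key hex bytes 79 a3 ff f0 is 4 bytes > B = 3, so hash it first: H(key) = d5, then zero-pad to 3 bytes: K' = d5 00 00.
XOR each byte with 0x5c: d5⊕5c=89, 00⊕5c=5c, 00⊕5c=5c.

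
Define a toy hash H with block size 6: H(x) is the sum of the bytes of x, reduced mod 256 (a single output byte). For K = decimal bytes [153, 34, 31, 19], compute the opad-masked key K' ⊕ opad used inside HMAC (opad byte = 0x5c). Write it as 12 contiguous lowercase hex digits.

Key decimal bytes [153, 34, 31, 19] = 99 22 1f 13 is 4 bytes ≤ B = 6; zero-pad to 6 bytes: K' = 99 22 1f 13 00 00.
XOR each byte with 0x5c: 99⊕5c=c5, 22⊕5c=7e, 1f⊕5c=43, 13⊕5c=4f, 00⊕5c=5c, 00⊕5c=5c.

c57e434f5c5c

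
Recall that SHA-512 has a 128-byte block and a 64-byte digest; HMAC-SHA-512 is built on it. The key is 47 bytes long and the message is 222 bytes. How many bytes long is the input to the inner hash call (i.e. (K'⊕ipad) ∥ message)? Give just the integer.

Key is 47 ≤ 128 bytes, zero-padded: |K'| = 128.
Inner input = (K'⊕ipad) ∥ m → 128 + 222 = 350 bytes.

350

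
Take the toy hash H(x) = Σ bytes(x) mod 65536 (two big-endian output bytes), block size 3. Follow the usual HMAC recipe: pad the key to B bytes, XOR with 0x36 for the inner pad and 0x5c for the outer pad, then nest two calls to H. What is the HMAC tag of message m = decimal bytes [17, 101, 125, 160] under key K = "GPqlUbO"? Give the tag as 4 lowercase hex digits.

Key "GPqlUbO" = 47 50 71 6c 55 62 4f is 7 bytes > B = 3, so hash it first: H(key) = 02 7a, then zero-pad to 3 bytes: K' = 02 7a 00.
K' ⊕ ipad = 34 4c 36.  K' ⊕ opad = 5e 26 5c.
Inner input = (K'⊕ipad) ∥ m = 34 4c 36 ∥ 11 65 7d a0.
Inner hash: sum = 52+76+54+17+101+125+160 = 585 → 02 49.
Outer input = (K'⊕opad) ∥ inner = 5e 26 5c ∥ 02 49.
Outer hash (tag): sum = 94+38+92+2+73 = 299 → 01 2b.

012b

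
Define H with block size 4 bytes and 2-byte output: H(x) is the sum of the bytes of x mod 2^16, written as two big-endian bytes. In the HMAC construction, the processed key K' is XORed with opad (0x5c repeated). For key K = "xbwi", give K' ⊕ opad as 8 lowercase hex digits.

Key "xbwi" = 78 62 77 69 is exactly B = 4 bytes: K' = 78 62 77 69.
XOR each byte with 0x5c: 78⊕5c=24, 62⊕5c=3e, 77⊕5c=2b, 69⊕5c=35.

243e2b35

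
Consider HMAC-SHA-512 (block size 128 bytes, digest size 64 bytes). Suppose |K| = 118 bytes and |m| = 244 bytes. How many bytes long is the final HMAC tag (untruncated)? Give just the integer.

64

The tag is one SHA-512 digest: 64 bytes.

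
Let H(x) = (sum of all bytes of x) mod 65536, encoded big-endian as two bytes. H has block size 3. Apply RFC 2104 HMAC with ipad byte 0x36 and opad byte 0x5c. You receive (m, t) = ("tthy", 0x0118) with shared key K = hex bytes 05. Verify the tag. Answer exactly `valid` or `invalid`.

invalid

Key hex bytes 05 is 1 byte ≤ B = 3; zero-pad to 3 bytes: K' = 05 00 00.
K' ⊕ ipad = 33 36 36; K' ⊕ opad = 59 5c 5c.
Inner hash: sum = 51+54+54+116+116+104+121 = 616 → 02 68.
Outer hash (recomputed tag): sum = 89+92+92+2+104 = 379 → 01 7b.
Recomputed tag = 017b; claimed = 0118 → mismatch.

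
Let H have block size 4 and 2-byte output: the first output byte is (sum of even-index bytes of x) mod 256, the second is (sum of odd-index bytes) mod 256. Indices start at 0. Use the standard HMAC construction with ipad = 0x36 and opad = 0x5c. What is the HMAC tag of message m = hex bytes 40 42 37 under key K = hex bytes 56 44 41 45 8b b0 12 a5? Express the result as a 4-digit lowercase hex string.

733e

Key hex bytes 56 44 41 45 8b b0 12 a5 is 8 bytes > B = 4, so hash it first: H(key) = 34 de, then zero-pad to 4 bytes: K' = 34 de 00 00.
K' ⊕ ipad = 02 e8 36 36.  K' ⊕ opad = 68 82 5c 5c.
Inner input = (K'⊕ipad) ∥ m = 02 e8 36 36 ∥ 40 42 37.
Inner hash: even-index sum = 175 mod 256 = 175; odd-index sum = 352 mod 256 = 96 → af 60.
Outer input = (K'⊕opad) ∥ inner = 68 82 5c 5c ∥ af 60.
Outer hash (tag): even-index sum = 371 mod 256 = 115; odd-index sum = 318 mod 256 = 62 → 73 3e.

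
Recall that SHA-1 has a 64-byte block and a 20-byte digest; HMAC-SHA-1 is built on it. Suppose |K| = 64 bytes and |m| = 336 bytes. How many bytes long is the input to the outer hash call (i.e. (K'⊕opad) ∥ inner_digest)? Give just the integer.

Key is 64 ≤ 64 bytes, zero-padded: |K'| = 64.
Outer input = (K'⊕opad) ∥ H(inner) → 64 + 20 = 84 bytes.

84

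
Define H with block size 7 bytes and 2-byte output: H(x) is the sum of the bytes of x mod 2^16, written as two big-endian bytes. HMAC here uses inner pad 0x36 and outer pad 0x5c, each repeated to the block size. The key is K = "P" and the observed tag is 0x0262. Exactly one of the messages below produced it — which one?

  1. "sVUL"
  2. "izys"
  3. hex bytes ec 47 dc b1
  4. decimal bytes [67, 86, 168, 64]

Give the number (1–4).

Key "P" = 50 is 1 byte ≤ B = 7; zero-pad to 7 bytes: K' = 50 00 00 00 00 00 00.
K' ⊕ ipad = 66 36 36 36 36 36 36; K' ⊕ opad = 0c 5c 5c 5c 5c 5c 5c.
m1: inner = H(66 36 36 36 36 36 36 73 56 55 4c) = 03 14; tag = H(0c 5c 5c 5c 5c 5c 5c 03 14) = 024b
m2: inner = H(66 36 36 36 36 36 36 69 7a 79 73) = 03 79; tag = H(0c 5c 5c 5c 5c 5c 5c 03 79) = 02b0
m3: inner = H(66 36 36 36 36 36 36 ec 47 dc b1) = 04 6a; tag = H(0c 5c 5c 5c 5c 5c 5c 04 6a) = 02a2
m4: inner = H(66 36 36 36 36 36 36 43 56 a8 40) = 03 2b; tag = H(0c 5c 5c 5c 5c 5c 5c 03 2b) = 0262 ← matches

4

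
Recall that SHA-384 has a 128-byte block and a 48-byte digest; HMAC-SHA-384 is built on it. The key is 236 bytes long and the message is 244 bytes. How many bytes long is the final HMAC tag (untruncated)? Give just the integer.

The tag is one SHA-384 digest: 48 bytes.

48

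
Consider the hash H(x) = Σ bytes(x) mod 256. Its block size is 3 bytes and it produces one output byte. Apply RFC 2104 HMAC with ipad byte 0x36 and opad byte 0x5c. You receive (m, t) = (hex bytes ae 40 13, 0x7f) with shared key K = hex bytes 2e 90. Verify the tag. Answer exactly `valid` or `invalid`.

Key hex bytes 2e 90 is 2 bytes ≤ B = 3; zero-pad to 3 bytes: K' = 2e 90 00.
K' ⊕ ipad = 18 a6 36; K' ⊕ opad = 72 cc 5c.
Inner hash: sum = 24+166+54+174+64+19 = 501; mod 256 = 245 → f5.
Outer hash (recomputed tag): sum = 114+204+92+245 = 655; mod 256 = 143 → 8f.
Recomputed tag = 8f; claimed = 7f → mismatch.

invalid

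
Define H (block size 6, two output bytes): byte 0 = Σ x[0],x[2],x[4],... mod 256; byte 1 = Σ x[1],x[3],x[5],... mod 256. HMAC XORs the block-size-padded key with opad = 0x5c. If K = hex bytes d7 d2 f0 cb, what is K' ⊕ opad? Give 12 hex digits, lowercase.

Key hex bytes d7 d2 f0 cb is 4 bytes ≤ B = 6; zero-pad to 6 bytes: K' = d7 d2 f0 cb 00 00.
XOR each byte with 0x5c: d7⊕5c=8b, d2⊕5c=8e, f0⊕5c=ac, cb⊕5c=97, 00⊕5c=5c, 00⊕5c=5c.

8b8eac975c5c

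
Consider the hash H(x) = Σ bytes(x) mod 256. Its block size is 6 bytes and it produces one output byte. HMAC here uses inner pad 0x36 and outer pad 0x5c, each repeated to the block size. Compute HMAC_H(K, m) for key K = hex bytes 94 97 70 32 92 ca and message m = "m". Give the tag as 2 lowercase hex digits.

2b

Key hex bytes 94 97 70 32 92 ca is exactly B = 6 bytes: K' = 94 97 70 32 92 ca.
K' ⊕ ipad = a2 a1 46 04 a4 fc.  K' ⊕ opad = c8 cb 2c 6e ce 96.
Inner input = (K'⊕ipad) ∥ m = a2 a1 46 04 a4 fc ∥ 6d.
Inner hash: sum = 162+161+70+4+164+252+109 = 922; mod 256 = 154 → 9a.
Outer input = (K'⊕opad) ∥ inner = c8 cb 2c 6e ce 96 ∥ 9a.
Outer hash (tag): sum = 200+203+44+110+206+150+154 = 1067; mod 256 = 43 → 2b.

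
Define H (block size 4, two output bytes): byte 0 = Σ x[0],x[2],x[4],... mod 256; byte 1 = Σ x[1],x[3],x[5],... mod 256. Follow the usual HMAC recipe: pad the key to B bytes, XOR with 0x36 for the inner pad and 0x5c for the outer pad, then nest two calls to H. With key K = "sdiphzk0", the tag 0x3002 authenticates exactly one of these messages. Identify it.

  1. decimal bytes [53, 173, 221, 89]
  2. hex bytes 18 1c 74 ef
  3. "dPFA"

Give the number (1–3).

1

Key "sdiphzk0" = 73 64 69 70 68 7a 6b 30 is 8 bytes > B = 4, so hash it first: H(key) = af 7e, then zero-pad to 4 bytes: K' = af 7e 00 00.
K' ⊕ ipad = 99 48 36 36; K' ⊕ opad = f3 22 5c 5c.
m1: inner = H(99 48 36 36 35 ad dd 59) = e1 84; tag = H(f3 22 5c 5c e1 84) = 3002 ← matches
m2: inner = H(99 48 36 36 18 1c 74 ef) = 5b 89; tag = H(f3 22 5c 5c 5b 89) = aa07
m3: inner = H(99 48 36 36 64 50 46 41) = 79 0f; tag = H(f3 22 5c 5c 79 0f) = c88d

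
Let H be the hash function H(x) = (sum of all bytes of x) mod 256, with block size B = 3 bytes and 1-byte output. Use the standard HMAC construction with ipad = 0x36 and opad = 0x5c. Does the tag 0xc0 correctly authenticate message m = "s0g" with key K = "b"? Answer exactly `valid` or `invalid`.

Key "b" = 62 is 1 byte ≤ B = 3; zero-pad to 3 bytes: K' = 62 00 00.
K' ⊕ ipad = 54 36 36; K' ⊕ opad = 3e 5c 5c.
Inner hash: sum = 84+54+54+115+48+103 = 458; mod 256 = 202 → ca.
Outer hash (recomputed tag): sum = 62+92+92+202 = 448; mod 256 = 192 → c0.
Recomputed tag = c0; claimed = c0 → match.

valid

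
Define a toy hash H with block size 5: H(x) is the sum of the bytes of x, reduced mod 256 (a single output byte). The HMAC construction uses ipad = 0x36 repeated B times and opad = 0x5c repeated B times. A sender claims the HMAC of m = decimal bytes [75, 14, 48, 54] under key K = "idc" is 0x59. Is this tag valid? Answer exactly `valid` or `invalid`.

invalid

Key "idc" = 69 64 63 is 3 bytes ≤ B = 5; zero-pad to 5 bytes: K' = 69 64 63 00 00.
K' ⊕ ipad = 5f 52 55 36 36; K' ⊕ opad = 35 38 3f 5c 5c.
Inner hash: sum = 95+82+85+54+54+75+14+48+54 = 561; mod 256 = 49 → 31.
Outer hash (recomputed tag): sum = 53+56+63+92+92+49 = 405; mod 256 = 149 → 95.
Recomputed tag = 95; claimed = 59 → mismatch.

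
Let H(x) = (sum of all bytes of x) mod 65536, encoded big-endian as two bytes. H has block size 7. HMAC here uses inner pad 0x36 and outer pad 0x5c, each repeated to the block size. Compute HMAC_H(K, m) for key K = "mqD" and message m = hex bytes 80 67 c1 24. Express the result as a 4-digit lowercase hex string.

Key "mqD" = 6d 71 44 is 3 bytes ≤ B = 7; zero-pad to 7 bytes: K' = 6d 71 44 00 00 00 00.
K' ⊕ ipad = 5b 47 72 36 36 36 36.  K' ⊕ opad = 31 2d 18 5c 5c 5c 5c.
Inner input = (K'⊕ipad) ∥ m = 5b 47 72 36 36 36 36 ∥ 80 67 c1 24.
Inner hash: sum = 91+71+114+54+54+54+54+128+103+193+36 = 952 → 03 b8.
Outer input = (K'⊕opad) ∥ inner = 31 2d 18 5c 5c 5c 5c ∥ 03 b8.
Outer hash (tag): sum = 49+45+24+92+92+92+92+3+184 = 673 → 02 a1.

02a1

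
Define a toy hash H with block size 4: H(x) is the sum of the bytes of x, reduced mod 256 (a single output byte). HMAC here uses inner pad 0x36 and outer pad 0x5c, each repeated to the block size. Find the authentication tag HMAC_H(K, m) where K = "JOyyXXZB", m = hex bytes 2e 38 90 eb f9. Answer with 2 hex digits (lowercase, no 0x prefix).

Key "JOyyXXZB" = 4a 4f 79 79 58 58 5a 42 is 8 bytes > B = 4, so hash it first: H(key) = d7, then zero-pad to 4 bytes: K' = d7 00 00 00.
K' ⊕ ipad = e1 36 36 36.  K' ⊕ opad = 8b 5c 5c 5c.
Inner input = (K'⊕ipad) ∥ m = e1 36 36 36 ∥ 2e 38 90 eb f9.
Inner hash: sum = 225+54+54+54+46+56+144+235+249 = 1117; mod 256 = 93 → 5d.
Outer input = (K'⊕opad) ∥ inner = 8b 5c 5c 5c ∥ 5d.
Outer hash (tag): sum = 139+92+92+92+93 = 508; mod 256 = 252 → fc.

fc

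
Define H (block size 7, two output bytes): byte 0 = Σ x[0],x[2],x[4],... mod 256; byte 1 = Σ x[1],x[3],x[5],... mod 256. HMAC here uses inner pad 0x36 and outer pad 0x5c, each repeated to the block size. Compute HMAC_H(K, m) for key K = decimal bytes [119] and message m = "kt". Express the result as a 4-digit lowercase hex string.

Key decimal bytes [119] = 77 is 1 byte ≤ B = 7; zero-pad to 7 bytes: K' = 77 00 00 00 00 00 00.
K' ⊕ ipad = 41 36 36 36 36 36 36.  K' ⊕ opad = 2b 5c 5c 5c 5c 5c 5c.
Inner input = (K'⊕ipad) ∥ m = 41 36 36 36 36 36 36 ∥ 6b 74.
Inner hash: even-index sum = 343 mod 256 = 87; odd-index sum = 269 mod 256 = 13 → 57 0d.
Outer input = (K'⊕opad) ∥ inner = 2b 5c 5c 5c 5c 5c 5c ∥ 57 0d.
Outer hash (tag): even-index sum = 332 mod 256 = 76; odd-index sum = 363 mod 256 = 107 → 4c 6b.

4c6b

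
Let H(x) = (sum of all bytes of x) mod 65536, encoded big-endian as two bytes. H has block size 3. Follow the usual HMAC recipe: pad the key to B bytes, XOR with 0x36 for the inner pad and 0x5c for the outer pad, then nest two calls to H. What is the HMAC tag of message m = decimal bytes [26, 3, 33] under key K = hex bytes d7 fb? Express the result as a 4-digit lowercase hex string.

01b2

Key hex bytes d7 fb is 2 bytes ≤ B = 3; zero-pad to 3 bytes: K' = d7 fb 00.
K' ⊕ ipad = e1 cd 36.  K' ⊕ opad = 8b a7 5c.
Inner input = (K'⊕ipad) ∥ m = e1 cd 36 ∥ 1a 03 21.
Inner hash: sum = 225+205+54+26+3+33 = 546 → 02 22.
Outer input = (K'⊕opad) ∥ inner = 8b a7 5c ∥ 02 22.
Outer hash (tag): sum = 139+167+92+2+34 = 434 → 01 b2.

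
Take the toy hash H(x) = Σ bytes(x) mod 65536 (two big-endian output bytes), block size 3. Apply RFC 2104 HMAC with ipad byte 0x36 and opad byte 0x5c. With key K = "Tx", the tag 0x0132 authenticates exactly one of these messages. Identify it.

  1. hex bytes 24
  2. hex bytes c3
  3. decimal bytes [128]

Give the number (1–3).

Key "Tx" = 54 78 is 2 bytes ≤ B = 3; zero-pad to 3 bytes: K' = 54 78 00.
K' ⊕ ipad = 62 4e 36; K' ⊕ opad = 08 24 5c.
m1: inner = H(62 4e 36 24) = 01 0a; tag = H(08 24 5c 01 0a) = 0093
m2: inner = H(62 4e 36 c3) = 01 a9; tag = H(08 24 5c 01 a9) = 0132 ← matches
m3: inner = H(62 4e 36 80) = 01 66; tag = H(08 24 5c 01 66) = 00ef

2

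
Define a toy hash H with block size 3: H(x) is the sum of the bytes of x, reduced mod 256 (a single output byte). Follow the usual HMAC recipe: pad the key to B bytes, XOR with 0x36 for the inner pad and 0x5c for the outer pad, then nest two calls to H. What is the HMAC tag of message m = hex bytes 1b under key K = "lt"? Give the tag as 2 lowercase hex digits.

Key "lt" = 6c 74 is 2 bytes ≤ B = 3; zero-pad to 3 bytes: K' = 6c 74 00.
K' ⊕ ipad = 5a 42 36.  K' ⊕ opad = 30 28 5c.
Inner input = (K'⊕ipad) ∥ m = 5a 42 36 ∥ 1b.
Inner hash: sum = 90+66+54+27 = 237 → ed.
Outer input = (K'⊕opad) ∥ inner = 30 28 5c ∥ ed.
Outer hash (tag): sum = 48+40+92+237 = 417; mod 256 = 161 → a1.

a1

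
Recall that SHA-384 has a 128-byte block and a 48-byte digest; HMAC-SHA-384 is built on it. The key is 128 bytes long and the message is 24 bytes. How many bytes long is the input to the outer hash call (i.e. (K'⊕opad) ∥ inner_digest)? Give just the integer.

Key is 128 ≤ 128 bytes, zero-padded: |K'| = 128.
Outer input = (K'⊕opad) ∥ H(inner) → 128 + 48 = 176 bytes.

176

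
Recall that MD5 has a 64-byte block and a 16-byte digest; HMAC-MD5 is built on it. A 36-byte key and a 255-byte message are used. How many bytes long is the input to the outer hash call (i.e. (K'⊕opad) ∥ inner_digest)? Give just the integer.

Key is 36 ≤ 64 bytes, zero-padded: |K'| = 64.
Outer input = (K'⊕opad) ∥ H(inner) → 64 + 16 = 80 bytes.

80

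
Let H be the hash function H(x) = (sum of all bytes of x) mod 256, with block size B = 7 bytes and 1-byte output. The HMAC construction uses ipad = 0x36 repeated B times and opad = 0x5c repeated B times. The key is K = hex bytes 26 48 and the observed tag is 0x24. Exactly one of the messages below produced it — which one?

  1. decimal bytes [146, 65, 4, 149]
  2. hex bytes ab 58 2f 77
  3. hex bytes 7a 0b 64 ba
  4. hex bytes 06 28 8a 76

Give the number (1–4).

4

Key hex bytes 26 48 is 2 bytes ≤ B = 7; zero-pad to 7 bytes: K' = 26 48 00 00 00 00 00.
K' ⊕ ipad = 10 7e 36 36 36 36 36; K' ⊕ opad = 7a 14 5c 5c 5c 5c 5c.
m1: inner = H(10 7e 36 36 36 36 36 92 41 04 95) = 08; tag = H(7a 14 5c 5c 5c 5c 5c 08) = 62
m2: inner = H(10 7e 36 36 36 36 36 ab 58 2f 77) = 45; tag = H(7a 14 5c 5c 5c 5c 5c 45) = 9f
m3: inner = H(10 7e 36 36 36 36 36 7a 0b 64 ba) = 3f; tag = H(7a 14 5c 5c 5c 5c 5c 3f) = 99
m4: inner = H(10 7e 36 36 36 36 36 06 28 8a 76) = ca; tag = H(7a 14 5c 5c 5c 5c 5c ca) = 24 ← matches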